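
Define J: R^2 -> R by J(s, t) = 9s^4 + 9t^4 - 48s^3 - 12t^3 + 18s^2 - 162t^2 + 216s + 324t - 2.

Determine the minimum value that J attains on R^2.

-1520

J(s,t) separates as P(s) + Q(t) − 2, so its minimum is min P + min Q − 2.
P'(s) = 36(s - 3)(s - 2)(s + 1) vanishes at s ∈ {-1, 2, 3}; Q'(t) = 36(t - 3)(t - 1)(t + 3) vanishes at t ∈ {-3, 1, 3}.
Local minima of P (where P''>0): P(-1)=-141, P(3)=243. Local minima of Q: Q(-3)=-1377, Q(3)=-81.
So the global minimum of J is P(-1) + Q(-3) − 2 = -141 − 1377 − 2 = -1520, attained at (-1, -3).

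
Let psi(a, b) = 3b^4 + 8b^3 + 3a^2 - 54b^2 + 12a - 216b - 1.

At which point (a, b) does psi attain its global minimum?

(-2, 3)

psi(a,b) separates as P(a) + Q(b) − 1, so its minimum is min P + min Q − 1.
P'(a) = 6a + 12 vanishes at a ∈ {-2}; Q'(b) = 12(b - 3)(b + 2)(b + 3) vanishes at b ∈ {-3, -2, 3}.
Local minima of P (where P''>0): P(-2)=-12. Local minima of Q: Q(-3)=189, Q(3)=-675.
So the global minimum of psi is P(-2) + Q(3) − 1 = -12 − 675 − 1 = -688, attained at (-2, 3).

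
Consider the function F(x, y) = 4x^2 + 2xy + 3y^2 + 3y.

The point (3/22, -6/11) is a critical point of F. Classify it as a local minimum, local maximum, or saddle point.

local minimum

The Hessian of F is constant: H = [[8, 2], [2, 6]].
det(H) = 8·6 − 2² = 44.
det(H) > 0 and tr(H) = 14 > 0, so H is positive definite and the point is a local minimum.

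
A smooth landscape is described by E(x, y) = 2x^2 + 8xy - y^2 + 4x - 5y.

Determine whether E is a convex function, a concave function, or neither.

neither

E is quadratic, so its Hessian is the constant matrix H = [[4, 8], [8, -2]].
det(H) = -72, tr(H) = 2.
det(H) < 0, so H is indefinite: neither convex nor concave.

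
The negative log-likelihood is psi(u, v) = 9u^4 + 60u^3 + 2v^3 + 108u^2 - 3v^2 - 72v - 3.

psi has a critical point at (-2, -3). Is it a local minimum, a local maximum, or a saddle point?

local maximum

The mixed partial ∂²psi/∂u∂v is 0, so the Hessian at any point is diag(psi_uu, psi_vv) = diag(36(3u^2 + 10u + 6), 6(2v - 1)).
At (-2, -3): H = diag(-72, -42).
Both eigenvalues are negative, so H is negative definite: a local maximum.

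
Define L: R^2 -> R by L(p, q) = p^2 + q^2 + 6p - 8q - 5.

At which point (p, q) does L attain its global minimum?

L(p,q) separates as A(p) + B(q) − 5, so its minimum is min A + min B − 5.
A'(p) = 2p + 6 vanishes at p ∈ {-3}; B'(q) = 2q - 8 vanishes at q ∈ {4}.
Local minima of A (where A''>0): A(-3)=-9. Local minima of B: B(4)=-16.
So the global minimum of L is A(-3) + B(4) − 5 = -9 − 16 − 5 = -30, attained at (-3, 4).

(-3, 4)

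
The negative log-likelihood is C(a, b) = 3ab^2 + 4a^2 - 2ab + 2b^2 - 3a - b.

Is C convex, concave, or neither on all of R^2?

neither

The term 3ab^2 is cubic, so the Hessian is not constant.
∂²C/∂b² = 6a + 4, which takes both signs as a varies (negative for sufficiently negative a). A diagonal entry of the Hessian changing sign means the Hessian is neither positive- nor negative-semidefinite on all of R^2.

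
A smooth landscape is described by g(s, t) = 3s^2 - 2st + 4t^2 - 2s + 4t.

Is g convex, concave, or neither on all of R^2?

g is quadratic, so its Hessian is the constant matrix H = [[6, -2], [-2, 8]].
det(H) = 44, tr(H) = 14.
det(H) > 0 and tr(H) > 0, so H is positive definite everywhere: convex.

convex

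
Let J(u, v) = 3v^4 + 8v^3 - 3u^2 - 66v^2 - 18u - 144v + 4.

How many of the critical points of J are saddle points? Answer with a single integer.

J separates as a function of u plus a function of v, so ∇J=0 decouples.
∂J/∂u = -6(u + 3) = 0 at u ∈ {-3}; ∂J/∂v = 12(v - 3)(v + 1)(v + 4) = 0 at v ∈ {-4, -1, 3}.
The Hessian is diagonal: diag(J_uu, J_vv). Second derivatives: J_uu(-3)=-6; J_vv(-4)=252, J_vv(-1)=-144, J_vv(3)=336.
Saddle points occur where the two diagonal entries have opposite signs: (-3, -4), (-3, 3). Count: 2.

2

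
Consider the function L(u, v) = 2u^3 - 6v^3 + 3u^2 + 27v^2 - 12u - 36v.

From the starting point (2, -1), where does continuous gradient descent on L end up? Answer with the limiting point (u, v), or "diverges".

(1, 1)

L is separable, so gradient descent decouples: u follows -∂L/∂u, v follows -∂L/∂v.
∂L/∂u = 6(u - 1)(u + 2); at u=2 this is 24, so u decreases.
∂L/∂v = -18(v - 2)(v - 1); at v=-1 this is -108, so v increases.
u converges to its nearest critical value 1 (a local min of the u-part); v converges to 1. The iterate converges to (1, 1).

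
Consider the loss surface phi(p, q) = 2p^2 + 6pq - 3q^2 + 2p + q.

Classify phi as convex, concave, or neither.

neither

phi is quadratic, so its Hessian is the constant matrix H = [[4, 6], [6, -6]].
det(H) = -60, tr(H) = -2.
det(H) < 0, so H is indefinite: neither convex nor concave.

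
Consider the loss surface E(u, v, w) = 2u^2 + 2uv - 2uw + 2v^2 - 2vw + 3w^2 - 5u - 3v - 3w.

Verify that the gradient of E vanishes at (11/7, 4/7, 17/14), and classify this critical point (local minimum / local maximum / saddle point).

local minimum

∇E = (4u + 2v - 2w - 5, 2u + 4v - 2w - 3, -2u - 2v + 6w - 3); substituting (11/7, 4/7, 17/14) gives ∇E = (0, 0, 0), so (11/7, 4/7, 17/14) is indeed a critical point.
The Hessian is constant: H = [[4, 2, -2], [2, 4, -2], [-2, -2, 6]].
Leading principal minors: Δ₁ = 4, Δ₂ = 12, Δ₃ = 56.
All leading minors are positive, so H is positive definite: a local minimum.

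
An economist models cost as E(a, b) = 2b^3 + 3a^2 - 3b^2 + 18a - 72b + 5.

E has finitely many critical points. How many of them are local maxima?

0

E separates as a function of a plus a function of b, so ∇E=0 decouples.
∂E/∂a = 6(a + 3) = 0 at a ∈ {-3}; ∂E/∂b = 6(b - 4)(b + 3) = 0 at b ∈ {-3, 4}.
The Hessian is diagonal: diag(E_aa, E_bb). Second derivatives: E_aa(-3)=6; E_bb(-3)=-42, E_bb(4)=42.
Local maxima occur where both diagonal entries negative: none. Count: 0.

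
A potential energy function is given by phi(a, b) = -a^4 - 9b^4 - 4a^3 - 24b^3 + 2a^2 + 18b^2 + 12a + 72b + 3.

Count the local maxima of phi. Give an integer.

phi separates as a function of a plus a function of b, so ∇phi=0 decouples.
∂phi/∂a = -4(a - 1)(a + 1)(a + 3) = 0 at a ∈ {-3, -1, 1}; ∂phi/∂b = -36(b - 1)(b + 1)(b + 2) = 0 at b ∈ {-2, -1, 1}.
The Hessian is diagonal: diag(phi_aa, phi_bb). Second derivatives: phi_aa(-3)=-32, phi_aa(-1)=16, phi_aa(1)=-32; phi_bb(-2)=-108, phi_bb(-1)=72, phi_bb(1)=-216.
Local maxima occur where both diagonal entries negative: (-3, -2), (-3, 1), (1, -2), (1, 1). Count: 4.

4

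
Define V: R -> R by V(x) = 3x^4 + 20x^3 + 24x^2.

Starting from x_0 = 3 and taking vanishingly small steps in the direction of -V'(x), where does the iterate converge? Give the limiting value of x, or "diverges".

V'(x) = 12x(x + 1)(x + 4), so V'(3) = 1008.
Gradient descent moves in the -V' direction, i.e. x is decreasing.
The nearest critical point in that direction is x = 0, where V'' = 48 > 0 (a local minimum). The iterate converges there.

0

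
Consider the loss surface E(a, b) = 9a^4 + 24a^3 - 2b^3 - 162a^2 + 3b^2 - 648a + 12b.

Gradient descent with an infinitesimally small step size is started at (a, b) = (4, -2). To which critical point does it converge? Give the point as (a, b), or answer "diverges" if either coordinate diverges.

(3, -1)

E is separable, so gradient descent decouples: a follows -∂E/∂a, b follows -∂E/∂b.
∂E/∂a = 36(a - 3)(a + 2)(a + 3); at a=4 this is 1512, so a decreases.
∂E/∂b = -6(b - 2)(b + 1); at b=-2 this is -24, so b increases.
a converges to its nearest critical value 3 (a local min of the a-part); b converges to -1. The iterate converges to (3, -1).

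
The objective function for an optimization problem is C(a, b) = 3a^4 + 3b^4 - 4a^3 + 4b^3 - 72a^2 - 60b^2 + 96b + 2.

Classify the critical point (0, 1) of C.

local maximum

The mixed partial ∂²C/∂a∂b is 0, so the Hessian at any point is diag(C_aa, C_bb) = diag(12(3a^2 - 2a - 12), 12(3b^2 + 2b - 10)).
At (0, 1): H = diag(-144, -60).
Both eigenvalues are negative, so H is negative definite: a local maximum.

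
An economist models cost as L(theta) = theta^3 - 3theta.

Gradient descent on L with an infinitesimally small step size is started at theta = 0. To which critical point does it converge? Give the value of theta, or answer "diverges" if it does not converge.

L'(theta) = 3(theta - 1)(theta + 1), so L'(0) = -3.
Gradient descent moves in the -L' direction, i.e. theta is increasing.
The nearest critical point in that direction is theta = 1, where L'' = 6 > 0 (a local minimum). The iterate converges there.

1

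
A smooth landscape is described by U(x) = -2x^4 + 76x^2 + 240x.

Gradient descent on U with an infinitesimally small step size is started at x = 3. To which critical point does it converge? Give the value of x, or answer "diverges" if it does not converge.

U'(x) = -8(x - 5)(x + 2)(x + 3), so U'(3) = 480.
Gradient descent moves in the -U' direction, i.e. x is decreasing.
The nearest critical point in that direction is x = -2, where U'' = 56 > 0 (a local minimum). The iterate converges there.

-2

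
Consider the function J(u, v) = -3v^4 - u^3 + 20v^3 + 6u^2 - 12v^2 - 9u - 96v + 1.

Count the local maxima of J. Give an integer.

J separates as a function of u plus a function of v, so ∇J=0 decouples.
∂J/∂u = -3(u - 3)(u - 1) = 0 at u ∈ {1, 3}; ∂J/∂v = -12(v - 4)(v - 2)(v + 1) = 0 at v ∈ {-1, 2, 4}.
The Hessian is diagonal: diag(J_uu, J_vv). Second derivatives: J_uu(1)=6, J_uu(3)=-6; J_vv(-1)=-180, J_vv(2)=72, J_vv(4)=-120.
Local maxima occur where both diagonal entries negative: (3, -1), (3, 4). Count: 2.

2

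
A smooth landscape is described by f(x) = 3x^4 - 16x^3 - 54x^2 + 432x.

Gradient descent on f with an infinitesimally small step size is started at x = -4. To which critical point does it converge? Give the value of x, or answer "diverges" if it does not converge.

-3

f'(x) = 12(x - 4)(x - 3)(x + 3), so f'(-4) = -672.
Gradient descent moves in the -f' direction, i.e. x is increasing.
The nearest critical point in that direction is x = -3, where f'' = 504 > 0 (a local minimum). The iterate converges there.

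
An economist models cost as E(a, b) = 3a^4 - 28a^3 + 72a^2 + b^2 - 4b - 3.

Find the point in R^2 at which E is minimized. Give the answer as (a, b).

E(a,b) separates as P(a) + Q(b) − 3, so its minimum is min P + min Q − 3.
P'(a) = 12a(a - 4)(a - 3) vanishes at a ∈ {0, 3, 4}; Q'(b) = 2b - 4 vanishes at b ∈ {2}.
Local minima of P (where P''>0): P(0)=0, P(4)=128. Local minima of Q: Q(2)=-4.
So the global minimum of E is P(0) + Q(2) − 3 = 0 − 4 − 3 = -7, attained at (0, 2).

(0, 2)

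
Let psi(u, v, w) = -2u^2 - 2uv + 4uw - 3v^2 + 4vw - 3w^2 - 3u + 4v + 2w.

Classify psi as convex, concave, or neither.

concave

psi is quadratic, so its Hessian is the constant matrix H = [[-4, -2, 4], [-2, -6, 4], [4, 4, -6]].
Leading principal minors: -4, 20, -24.
Signs alternate −, +, − ⇒ H ≺ 0 ⇒ concave.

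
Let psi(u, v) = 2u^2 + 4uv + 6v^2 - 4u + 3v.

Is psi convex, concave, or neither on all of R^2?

psi is quadratic, so its Hessian is the constant matrix H = [[4, 4], [4, 12]].
det(H) = 32, tr(H) = 16.
det(H) > 0 and tr(H) > 0, so H is positive definite everywhere: convex.

convex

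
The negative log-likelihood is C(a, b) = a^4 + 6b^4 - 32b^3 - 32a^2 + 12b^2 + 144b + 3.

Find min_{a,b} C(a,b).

C(a,b) separates as P(a) + Q(b) + 3, so its minimum is min P + min Q + 3.
P'(a) = 4a(a - 4)(a + 4) vanishes at a ∈ {-4, 0, 4}; Q'(b) = 24(b - 3)(b - 2)(b + 1) vanishes at b ∈ {-1, 2, 3}.
Local minima of P (where P''>0): P(-4)=-256, P(4)=-256. Local minima of Q: Q(-1)=-94, Q(3)=162.
So the global minimum of C is P(-4) + Q(-1) + 3 = -256 − 94 + 3 = -347, attained at (-4, -1).

-347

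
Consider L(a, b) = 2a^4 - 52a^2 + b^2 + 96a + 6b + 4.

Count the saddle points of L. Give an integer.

1

L separates as a function of a plus a function of b, so ∇L=0 decouples.
∂L/∂a = 8(a - 3)(a - 1)(a + 4) = 0 at a ∈ {-4, 1, 3}; ∂L/∂b = 2(b + 3) = 0 at b ∈ {-3}.
The Hessian is diagonal: diag(L_aa, L_bb). Second derivatives: L_aa(-4)=280, L_aa(1)=-80, L_aa(3)=112; L_bb(-3)=2.
Saddle points occur where the two diagonal entries have opposite signs: (1, -3). Count: 1.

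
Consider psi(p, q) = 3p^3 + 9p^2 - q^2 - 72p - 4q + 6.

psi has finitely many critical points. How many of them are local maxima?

1

psi separates as a function of p plus a function of q, so ∇psi=0 decouples.
∂psi/∂p = 9(p - 2)(p + 4) = 0 at p ∈ {-4, 2}; ∂psi/∂q = -2(q + 2) = 0 at q ∈ {-2}.
The Hessian is diagonal: diag(psi_pp, psi_qq). Second derivatives: psi_pp(-4)=-54, psi_pp(2)=54; psi_qq(-2)=-2.
Local maxima occur where both diagonal entries negative: (-4, -2). Count: 1.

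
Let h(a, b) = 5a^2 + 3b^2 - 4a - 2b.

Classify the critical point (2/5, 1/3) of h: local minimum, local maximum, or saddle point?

local minimum

The Hessian of h is constant: H = [[10, 0], [0, 6]].
det(H) = 10·6 − 0² = 60.
det(H) > 0 and tr(H) = 16 > 0, so H is positive definite and the point is a local minimum.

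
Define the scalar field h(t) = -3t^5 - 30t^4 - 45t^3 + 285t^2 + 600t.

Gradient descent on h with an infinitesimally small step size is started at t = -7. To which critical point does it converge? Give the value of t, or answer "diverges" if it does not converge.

-5

h'(t) = -15(t - 2)(t + 1)(t + 4)(t + 5), so h'(-7) = -4860.
Gradient descent moves in the -h' direction, i.e. t is increasing.
The nearest critical point in that direction is t = -5, where h'' = 420 > 0 (a local minimum). The iterate converges there.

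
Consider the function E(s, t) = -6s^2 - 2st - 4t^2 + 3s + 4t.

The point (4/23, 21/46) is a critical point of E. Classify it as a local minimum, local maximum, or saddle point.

The Hessian of E is constant: H = [[-12, -2], [-2, -8]].
det(H) = (-12)·(-8) − (-2)² = 92.
det(H) > 0 and tr(H) = -20 < 0, so H is negative definite and the point is a local maximum.

local maximum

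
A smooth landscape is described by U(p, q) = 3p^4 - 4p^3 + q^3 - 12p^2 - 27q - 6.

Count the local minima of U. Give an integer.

2

U separates as a function of p plus a function of q, so ∇U=0 decouples.
∂U/∂p = 12p(p - 2)(p + 1) = 0 at p ∈ {-1, 0, 2}; ∂U/∂q = 3(q - 3)(q + 3) = 0 at q ∈ {-3, 3}.
The Hessian is diagonal: diag(U_pp, U_qq). Second derivatives: U_pp(-1)=36, U_pp(0)=-24, U_pp(2)=72; U_qq(-3)=-18, U_qq(3)=18.
Local minima occur where both diagonal entries positive: (-1, 3), (2, 3). Count: 2.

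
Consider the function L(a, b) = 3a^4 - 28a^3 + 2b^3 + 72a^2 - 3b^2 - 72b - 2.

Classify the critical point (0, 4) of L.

local minimum

The mixed partial ∂²L/∂a∂b is 0, so the Hessian at any point is diag(L_aa, L_bb) = diag(12(3a^2 - 14a + 12), 6(2b - 1)).
At (0, 4): H = diag(144, 42).
Both eigenvalues are positive, so H is positive definite: a local minimum.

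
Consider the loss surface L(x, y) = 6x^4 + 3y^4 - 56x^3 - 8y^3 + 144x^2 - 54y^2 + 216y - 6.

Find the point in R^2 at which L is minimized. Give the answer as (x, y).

(0, -3)

L(x,y) separates as P(x) + Q(y) − 6, so its minimum is min P + min Q − 6.
P'(x) = 24x(x - 4)(x - 3) vanishes at x ∈ {0, 3, 4}; Q'(y) = 12(y - 3)(y - 2)(y + 3) vanishes at y ∈ {-3, 2, 3}.
Local minima of P (where P''>0): P(0)=0, P(4)=256. Local minima of Q: Q(-3)=-675, Q(3)=189.
So the global minimum of L is P(0) + Q(-3) − 6 = 0 − 675 − 6 = -681, attained at (0, -3).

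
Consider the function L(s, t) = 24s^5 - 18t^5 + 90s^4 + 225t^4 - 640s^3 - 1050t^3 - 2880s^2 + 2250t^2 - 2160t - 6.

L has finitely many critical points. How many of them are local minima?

L separates as a function of s plus a function of t, so ∇L=0 decouples.
∂L/∂s = 120s(s - 4)(s + 3)(s + 4) = 0 at s ∈ {-4, -3, 0, 4}; ∂L/∂t = -90(t - 4)(t - 3)(t - 2)(t - 1) = 0 at t ∈ {1, 2, 3, 4}.
The Hessian is diagonal: diag(L_ss, L_tt). Second derivatives: L_ss(-4)=-3840, L_ss(-3)=2520, L_ss(0)=-5760, L_ss(4)=26880; L_tt(1)=540, L_tt(2)=-180, L_tt(3)=180, L_tt(4)=-540.
Local minima occur where both diagonal entries positive: (-3, 1), (-3, 3), (4, 1), (4, 3). Count: 4.

4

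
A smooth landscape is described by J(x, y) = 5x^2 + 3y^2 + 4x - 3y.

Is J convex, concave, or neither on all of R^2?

convex

J is quadratic, so its Hessian is the constant matrix H = [[10, 0], [0, 6]].
det(H) = 60, tr(H) = 16.
det(H) > 0 and tr(H) > 0, so H is positive definite everywhere: convex.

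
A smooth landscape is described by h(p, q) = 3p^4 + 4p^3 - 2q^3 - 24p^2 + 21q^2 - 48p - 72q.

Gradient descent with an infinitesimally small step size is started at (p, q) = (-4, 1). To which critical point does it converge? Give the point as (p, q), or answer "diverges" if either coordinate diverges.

h is separable, so gradient descent decouples: p follows -∂h/∂p, q follows -∂h/∂q.
∂h/∂p = 12(p - 2)(p + 1)(p + 2); at p=-4 this is -432, so p increases.
∂h/∂q = -6(q - 4)(q - 3); at q=1 this is -36, so q increases.
p converges to its nearest critical value -2 (a local min of the p-part); q converges to 3. The iterate converges to (-2, 3).

(-2, 3)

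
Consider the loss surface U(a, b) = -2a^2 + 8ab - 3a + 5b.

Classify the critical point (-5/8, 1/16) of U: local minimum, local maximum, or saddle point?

saddle point

The Hessian of U is constant: H = [[-4, 8], [8, 0]].
det(H) = (-4)·0 − 8² = -64.
Since det(H) < 0, H is indefinite and the critical point is a saddle point.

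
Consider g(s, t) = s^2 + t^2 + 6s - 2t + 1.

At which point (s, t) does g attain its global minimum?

(-3, 1)

g(s,t) separates as P(s) + Q(t) + 1, so its minimum is min P + min Q + 1.
P'(s) = 2s + 6 vanishes at s ∈ {-3}; Q'(t) = 2(t - 1) vanishes at t ∈ {1}.
Local minima of P (where P''>0): P(-3)=-9. Local minima of Q: Q(1)=-1.
So the global minimum of g is P(-3) + Q(1) + 1 = -9 − 1 + 1 = -9, attained at (-3, 1).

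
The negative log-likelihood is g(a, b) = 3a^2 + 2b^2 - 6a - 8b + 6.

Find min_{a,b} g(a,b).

-5

g(a,b) separates as P(a) + Q(b) + 6, so its minimum is min P + min Q + 6.
P'(a) = 6a - 6 vanishes at a ∈ {1}; Q'(b) = 4b - 8 vanishes at b ∈ {2}.
Local minima of P (where P''>0): P(1)=-3. Local minima of Q: Q(2)=-8.
So the global minimum of g is P(1) + Q(2) + 6 = -3 − 8 + 6 = -5, attained at (1, 2).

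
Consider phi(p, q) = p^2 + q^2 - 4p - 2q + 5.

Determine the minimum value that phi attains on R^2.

0

phi(p,q) separates as A(p) + B(q) + 5, so its minimum is min A + min B + 5.
A'(p) = 2p - 4 vanishes at p ∈ {2}; B'(q) = 2q - 2 vanishes at q ∈ {1}.
Local minima of A (where A''>0): A(2)=-4. Local minima of B: B(1)=-1.
So the global minimum of phi is A(2) + B(1) + 5 = -4 − 1 + 5 = 0, attained at (2, 1).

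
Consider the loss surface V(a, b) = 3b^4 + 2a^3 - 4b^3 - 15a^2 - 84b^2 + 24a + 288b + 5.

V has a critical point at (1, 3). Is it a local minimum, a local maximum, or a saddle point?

saddle point

The mixed partial ∂²V/∂a∂b is 0, so the Hessian at any point is diag(V_aa, V_bb) = diag(6(2a - 5), 12(3b^2 - 2b - 14)).
At (1, 3): H = diag(-18, 84).
The eigenvalues have opposite signs, so H is indefinite: a saddle point.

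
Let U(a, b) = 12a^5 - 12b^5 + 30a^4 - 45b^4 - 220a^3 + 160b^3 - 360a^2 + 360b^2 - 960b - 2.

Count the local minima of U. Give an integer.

U separates as a function of a plus a function of b, so ∇U=0 decouples.
∂U/∂a = 60a(a - 3)(a + 1)(a + 4) = 0 at a ∈ {-4, -1, 0, 3}; ∂U/∂b = -60(b - 2)(b - 1)(b + 2)(b + 4) = 0 at b ∈ {-4, -2, 1, 2}.
The Hessian is diagonal: diag(U_aa, U_bb). Second derivatives: U_aa(-4)=-5040, U_aa(-1)=720, U_aa(0)=-720, U_aa(3)=5040; U_bb(-4)=3600, U_bb(-2)=-1440, U_bb(1)=900, U_bb(2)=-1440.
Local minima occur where both diagonal entries positive: (-1, -4), (-1, 1), (3, -4), (3, 1). Count: 4.

4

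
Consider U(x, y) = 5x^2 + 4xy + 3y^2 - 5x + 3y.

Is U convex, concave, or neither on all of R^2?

convex

U is quadratic, so its Hessian is the constant matrix H = [[10, 4], [4, 6]].
det(H) = 44, tr(H) = 16.
det(H) > 0 and tr(H) > 0, so H is positive definite everywhere: convex.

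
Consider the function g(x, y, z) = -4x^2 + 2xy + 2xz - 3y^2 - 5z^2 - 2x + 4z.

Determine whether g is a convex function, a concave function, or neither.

g is quadratic, so its Hessian is the constant matrix H = [[-8, 2, 2], [2, -6, 0], [2, 0, -10]].
Leading principal minors: -8, 44, -416.
Signs alternate −, +, − ⇒ H ≺ 0 ⇒ concave.

concave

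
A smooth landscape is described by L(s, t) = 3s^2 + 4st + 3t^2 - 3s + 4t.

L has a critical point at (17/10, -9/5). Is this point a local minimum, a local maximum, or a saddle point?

local minimum

The Hessian of L is constant: H = [[6, 4], [4, 6]].
det(H) = 6·6 − 4² = 20.
det(H) > 0 and tr(H) = 12 > 0, so H is positive definite and the point is a local minimum.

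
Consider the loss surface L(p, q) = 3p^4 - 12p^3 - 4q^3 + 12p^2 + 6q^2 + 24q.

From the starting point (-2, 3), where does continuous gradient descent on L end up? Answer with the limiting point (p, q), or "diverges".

diverges

L is separable, so gradient descent decouples: p follows -∂L/∂p, q follows -∂L/∂q.
∂L/∂p = 12p(p - 2)(p - 1); at p=-2 this is -288, so p increases.
∂L/∂q = -12(q - 2)(q + 1); at q=3 this is -48, so q increases.
The q-coordinate has no critical point in that direction and runs off to infinity.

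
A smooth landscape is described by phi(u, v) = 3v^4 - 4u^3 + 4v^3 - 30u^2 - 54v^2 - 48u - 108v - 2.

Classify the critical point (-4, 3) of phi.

The mixed partial ∂²phi/∂u∂v is 0, so the Hessian at any point is diag(phi_uu, phi_vv) = diag(-12(2u + 5), 12(3v^2 + 2v - 9)).
At (-4, 3): H = diag(36, 288).
Both eigenvalues are positive, so H is positive definite: a local minimum.

local minimum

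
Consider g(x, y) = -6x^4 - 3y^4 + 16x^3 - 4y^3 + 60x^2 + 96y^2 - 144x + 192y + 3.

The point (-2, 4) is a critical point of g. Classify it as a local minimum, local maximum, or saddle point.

The mixed partial ∂²g/∂x∂y is 0, so the Hessian at any point is diag(g_xx, g_yy) = diag(24(-3x^2 + 4x + 5), 12(-3y^2 - 2y + 16)).
At (-2, 4): H = diag(-360, -480).
Both eigenvalues are negative, so H is negative definite: a local maximum.

local maximum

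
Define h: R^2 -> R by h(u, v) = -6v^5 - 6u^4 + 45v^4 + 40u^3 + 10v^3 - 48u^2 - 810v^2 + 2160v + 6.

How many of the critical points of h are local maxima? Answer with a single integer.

h separates as a function of u plus a function of v, so ∇h=0 decouples.
∂h/∂u = -24u(u - 4)(u - 1) = 0 at u ∈ {0, 1, 4}; ∂h/∂v = -30(v - 4)(v - 3)(v - 2)(v + 3) = 0 at v ∈ {-3, 2, 3, 4}.
The Hessian is diagonal: diag(h_uu, h_vv). Second derivatives: h_uu(0)=-96, h_uu(1)=72, h_uu(4)=-288; h_vv(-3)=6300, h_vv(2)=-300, h_vv(3)=180, h_vv(4)=-420.
Local maxima occur where both diagonal entries negative: (0, 2), (0, 4), (4, 2), (4, 4). Count: 4.

4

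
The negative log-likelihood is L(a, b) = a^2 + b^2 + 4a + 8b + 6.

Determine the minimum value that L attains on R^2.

L(a,b) separates as P(a) + Q(b) + 6, so its minimum is min P + min Q + 6.
P'(a) = 2a + 4 vanishes at a ∈ {-2}; Q'(b) = 2b + 8 vanishes at b ∈ {-4}.
Local minima of P (where P''>0): P(-2)=-4. Local minima of Q: Q(-4)=-16.
So the global minimum of L is P(-2) + Q(-4) + 6 = -4 − 16 + 6 = -14, attained at (-2, -4).

-14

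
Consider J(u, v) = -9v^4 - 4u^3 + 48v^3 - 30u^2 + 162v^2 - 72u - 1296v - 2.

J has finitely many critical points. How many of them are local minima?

1

J separates as a function of u plus a function of v, so ∇J=0 decouples.
∂J/∂u = -12(u + 2)(u + 3) = 0 at u ∈ {-3, -2}; ∂J/∂v = -36(v - 4)(v - 3)(v + 3) = 0 at v ∈ {-3, 3, 4}.
The Hessian is diagonal: diag(J_uu, J_vv). Second derivatives: J_uu(-3)=12, J_uu(-2)=-12; J_vv(-3)=-1512, J_vv(3)=216, J_vv(4)=-252.
Local minima occur where both diagonal entries positive: (-3, 3). Count: 1.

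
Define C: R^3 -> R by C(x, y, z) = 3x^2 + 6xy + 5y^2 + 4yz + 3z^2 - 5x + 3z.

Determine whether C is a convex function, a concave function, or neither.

C is quadratic, so its Hessian is the constant matrix H = [[6, 6, 0], [6, 10, 4], [0, 4, 6]].
Leading principal minors: 6, 24, 48.
All positive ⇒ H ≻ 0 ⇒ convex.

convex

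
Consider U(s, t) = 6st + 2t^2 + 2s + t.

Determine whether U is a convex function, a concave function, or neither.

neither

U is quadratic, so its Hessian is the constant matrix H = [[0, 6], [6, 4]].
det(H) = -36, tr(H) = 4.
det(H) < 0, so H is indefinite: neither convex nor concave.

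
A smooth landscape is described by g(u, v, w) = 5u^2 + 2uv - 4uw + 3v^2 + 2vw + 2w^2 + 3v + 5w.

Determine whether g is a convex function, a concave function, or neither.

g is quadratic, so its Hessian is the constant matrix H = [[10, 2, -4], [2, 6, 2], [-4, 2, 4]].
Leading principal minors: 10, 56, 56.
All positive ⇒ H ≻ 0 ⇒ convex.

convex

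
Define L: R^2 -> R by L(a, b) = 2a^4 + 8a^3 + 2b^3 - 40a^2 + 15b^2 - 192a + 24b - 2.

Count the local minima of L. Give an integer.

L separates as a function of a plus a function of b, so ∇L=0 decouples.
∂L/∂a = 8(a - 3)(a + 2)(a + 4) = 0 at a ∈ {-4, -2, 3}; ∂L/∂b = 6(b + 1)(b + 4) = 0 at b ∈ {-4, -1}.
The Hessian is diagonal: diag(L_aa, L_bb). Second derivatives: L_aa(-4)=112, L_aa(-2)=-80, L_aa(3)=280; L_bb(-4)=-18, L_bb(-1)=18.
Local minima occur where both diagonal entries positive: (-4, -1), (3, -1). Count: 2.

2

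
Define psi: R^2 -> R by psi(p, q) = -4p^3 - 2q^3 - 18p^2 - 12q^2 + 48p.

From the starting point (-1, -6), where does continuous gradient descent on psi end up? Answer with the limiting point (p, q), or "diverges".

psi is separable, so gradient descent decouples: p follows -∂psi/∂p, q follows -∂psi/∂q.
∂psi/∂p = -12(p - 1)(p + 4); at p=-1 this is 72, so p decreases.
∂psi/∂q = -6q(q + 4); at q=-6 this is -72, so q increases.
p converges to its nearest critical value -4 (a local min of the p-part); q converges to -4. The iterate converges to (-4, -4).

(-4, -4)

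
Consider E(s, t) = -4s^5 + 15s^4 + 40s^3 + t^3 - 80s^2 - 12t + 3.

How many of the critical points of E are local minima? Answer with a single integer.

2

E separates as a function of s plus a function of t, so ∇E=0 decouples.
∂E/∂s = -20s(s - 4)(s - 1)(s + 2) = 0 at s ∈ {-2, 0, 1, 4}; ∂E/∂t = 3(t - 2)(t + 2) = 0 at t ∈ {-2, 2}.
The Hessian is diagonal: diag(E_ss, E_tt). Second derivatives: E_ss(-2)=720, E_ss(0)=-160, E_ss(1)=180, E_ss(4)=-1440; E_tt(-2)=-12, E_tt(2)=12.
Local minima occur where both diagonal entries positive: (-2, 2), (1, 2). Count: 2.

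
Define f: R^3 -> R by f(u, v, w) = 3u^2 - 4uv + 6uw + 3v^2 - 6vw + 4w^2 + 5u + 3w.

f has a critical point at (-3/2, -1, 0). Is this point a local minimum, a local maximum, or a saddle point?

local minimum

The Hessian is constant: H = [[6, -4, 6], [-4, 6, -6], [6, -6, 8]].
Leading principal minors: Δ₁ = 6, Δ₂ = 20, Δ₃ = 16.
All leading minors are positive, so H is positive definite: a local minimum.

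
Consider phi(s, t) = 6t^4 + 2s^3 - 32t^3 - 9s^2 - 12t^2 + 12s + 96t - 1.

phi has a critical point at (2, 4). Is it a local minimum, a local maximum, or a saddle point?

The mixed partial ∂²phi/∂s∂t is 0, so the Hessian at any point is diag(phi_ss, phi_tt) = diag(6(2s - 3), 24(3t^2 - 8t - 1)).
At (2, 4): H = diag(6, 360).
Both eigenvalues are positive, so H is positive definite: a local minimum.

local minimum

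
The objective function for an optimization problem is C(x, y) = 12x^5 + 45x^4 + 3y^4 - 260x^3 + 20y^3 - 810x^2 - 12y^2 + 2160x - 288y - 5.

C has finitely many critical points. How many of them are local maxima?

C separates as a function of x plus a function of y, so ∇C=0 decouples.
∂C/∂x = 60(x - 3)(x - 1)(x + 3)(x + 4) = 0 at x ∈ {-4, -3, 1, 3}; ∂C/∂y = 12(y - 2)(y + 3)(y + 4) = 0 at y ∈ {-4, -3, 2}.
The Hessian is diagonal: diag(C_xx, C_yy). Second derivatives: C_xx(-4)=-2100, C_xx(-3)=1440, C_xx(1)=-2400, C_xx(3)=5040; C_yy(-4)=72, C_yy(-3)=-60, C_yy(2)=360.
Local maxima occur where both diagonal entries negative: (-4, -3), (1, -3). Count: 2.

2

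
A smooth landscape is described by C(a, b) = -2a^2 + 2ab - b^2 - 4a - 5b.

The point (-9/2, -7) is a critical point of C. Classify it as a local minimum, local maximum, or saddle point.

local maximum

The Hessian of C is constant: H = [[-4, 2], [2, -2]].
det(H) = (-4)·(-2) − 2² = 4.
det(H) > 0 and tr(H) = -6 < 0, so H is negative definite and the point is a local maximum.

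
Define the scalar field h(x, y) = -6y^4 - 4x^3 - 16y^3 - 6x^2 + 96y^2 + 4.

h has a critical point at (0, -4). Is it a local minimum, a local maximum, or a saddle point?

The mixed partial ∂²h/∂x∂y is 0, so the Hessian at any point is diag(h_xx, h_yy) = diag(-12(2x + 1), 24(-3y^2 - 4y + 8)).
At (0, -4): H = diag(-12, -576).
Both eigenvalues are negative, so H is negative definite: a local maximum.

local maximum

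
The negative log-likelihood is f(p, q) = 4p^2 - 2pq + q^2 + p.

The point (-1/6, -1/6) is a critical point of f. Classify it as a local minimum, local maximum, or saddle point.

local minimum

The Hessian of f is constant: H = [[8, -2], [-2, 2]].
det(H) = 8·2 − (-2)² = 12.
det(H) > 0 and tr(H) = 10 > 0, so H is positive definite and the point is a local minimum.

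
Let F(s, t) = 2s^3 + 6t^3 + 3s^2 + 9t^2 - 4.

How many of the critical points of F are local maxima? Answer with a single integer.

1

F separates as a function of s plus a function of t, so ∇F=0 decouples.
∂F/∂s = 6s(s + 1) = 0 at s ∈ {-1, 0}; ∂F/∂t = 18t(t + 1) = 0 at t ∈ {-1, 0}.
The Hessian is diagonal: diag(F_ss, F_tt). Second derivatives: F_ss(-1)=-6, F_ss(0)=6; F_tt(-1)=-18, F_tt(0)=18.
Local maxima occur where both diagonal entries negative: (-1, -1). Count: 1.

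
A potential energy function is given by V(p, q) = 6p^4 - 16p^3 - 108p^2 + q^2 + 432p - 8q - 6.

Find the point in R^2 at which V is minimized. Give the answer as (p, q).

V(p,q) separates as A(p) + B(q) − 6, so its minimum is min A + min B − 6.
A'(p) = 24(p - 3)(p - 2)(p + 3) vanishes at p ∈ {-3, 2, 3}; B'(q) = 2q - 8 vanishes at q ∈ {4}.
Local minima of A (where A''>0): A(-3)=-1350, A(3)=378. Local minima of B: B(4)=-16.
So the global minimum of V is A(-3) + B(4) − 6 = -1350 − 16 − 6 = -1372, attained at (-3, 4).

(-3, 4)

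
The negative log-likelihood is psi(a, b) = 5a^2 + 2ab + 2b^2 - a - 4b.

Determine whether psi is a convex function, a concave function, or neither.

psi is quadratic, so its Hessian is the constant matrix H = [[10, 2], [2, 4]].
det(H) = 36, tr(H) = 14.
det(H) > 0 and tr(H) > 0, so H is positive definite everywhere: convex.

convex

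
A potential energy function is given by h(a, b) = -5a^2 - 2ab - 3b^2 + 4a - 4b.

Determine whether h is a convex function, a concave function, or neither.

concave

h is quadratic, so its Hessian is the constant matrix H = [[-10, -2], [-2, -6]].
det(H) = 56, tr(H) = -16.
det(H) > 0 and tr(H) < 0, so H is negative definite everywhere: concave.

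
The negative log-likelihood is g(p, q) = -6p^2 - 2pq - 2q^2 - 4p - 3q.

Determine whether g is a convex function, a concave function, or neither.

concave

g is quadratic, so its Hessian is the constant matrix H = [[-12, -2], [-2, -4]].
det(H) = 44, tr(H) = -16.
det(H) > 0 and tr(H) < 0, so H is negative definite everywhere: concave.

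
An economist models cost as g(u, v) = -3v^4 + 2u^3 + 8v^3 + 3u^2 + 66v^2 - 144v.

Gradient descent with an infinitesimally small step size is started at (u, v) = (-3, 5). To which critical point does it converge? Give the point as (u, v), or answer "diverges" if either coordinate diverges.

g is separable, so gradient descent decouples: u follows -∂g/∂u, v follows -∂g/∂v.
∂g/∂u = 6u(u + 1); at u=-3 this is 36, so u decreases.
∂g/∂v = -12(v - 4)(v - 1)(v + 3); at v=5 this is -384, so v increases.
The u-coordinate has no critical point in that direction and runs off to infinity.

diverges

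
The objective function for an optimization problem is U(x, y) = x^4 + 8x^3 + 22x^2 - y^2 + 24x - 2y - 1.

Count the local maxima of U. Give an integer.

1

U separates as a function of x plus a function of y, so ∇U=0 decouples.
∂U/∂x = 4(x + 1)(x + 2)(x + 3) = 0 at x ∈ {-3, -2, -1}; ∂U/∂y = -2(y + 1) = 0 at y ∈ {-1}.
The Hessian is diagonal: diag(U_xx, U_yy). Second derivatives: U_xx(-3)=8, U_xx(-2)=-4, U_xx(-1)=8; U_yy(-1)=-2.
Local maxima occur where both diagonal entries negative: (-2, -1). Count: 1.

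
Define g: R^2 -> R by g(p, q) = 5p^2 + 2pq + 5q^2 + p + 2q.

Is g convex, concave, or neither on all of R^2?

convex

g is quadratic, so its Hessian is the constant matrix H = [[10, 2], [2, 10]].
det(H) = 96, tr(H) = 20.
det(H) > 0 and tr(H) > 0, so H is positive definite everywhere: convex.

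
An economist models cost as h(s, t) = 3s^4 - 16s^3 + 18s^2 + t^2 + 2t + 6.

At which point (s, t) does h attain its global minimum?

(3, -1)

h(s,t) separates as P(s) + Q(t) + 6, so its minimum is min P + min Q + 6.
P'(s) = 12s(s - 3)(s - 1) vanishes at s ∈ {0, 1, 3}; Q'(t) = 2(t + 1) vanishes at t ∈ {-1}.
Local minima of P (where P''>0): P(0)=0, P(3)=-27. Local minima of Q: Q(-1)=-1.
So the global minimum of h is P(3) + Q(-1) + 6 = -27 − 1 + 6 = -22, attained at (3, -1).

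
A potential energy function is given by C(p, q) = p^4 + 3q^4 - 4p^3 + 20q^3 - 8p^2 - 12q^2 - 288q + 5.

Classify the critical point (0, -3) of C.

local maximum

The mixed partial ∂²C/∂p∂q is 0, so the Hessian at any point is diag(C_pp, C_qq) = diag(4(3p^2 - 6p - 4), 12(3q^2 + 10q - 2)).
At (0, -3): H = diag(-16, -60).
Both eigenvalues are negative, so H is negative definite: a local maximum.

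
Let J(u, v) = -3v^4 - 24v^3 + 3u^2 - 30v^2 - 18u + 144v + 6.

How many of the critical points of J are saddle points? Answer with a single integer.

2

J separates as a function of u plus a function of v, so ∇J=0 decouples.
∂J/∂u = 6(u - 3) = 0 at u ∈ {3}; ∂J/∂v = -12(v - 1)(v + 3)(v + 4) = 0 at v ∈ {-4, -3, 1}.
The Hessian is diagonal: diag(J_uu, J_vv). Second derivatives: J_uu(3)=6; J_vv(-4)=-60, J_vv(-3)=48, J_vv(1)=-240.
Saddle points occur where the two diagonal entries have opposite signs: (3, -4), (3, 1). Count: 2.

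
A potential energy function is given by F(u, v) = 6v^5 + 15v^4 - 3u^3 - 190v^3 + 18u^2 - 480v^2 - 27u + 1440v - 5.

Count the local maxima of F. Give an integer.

F separates as a function of u plus a function of v, so ∇F=0 decouples.
∂F/∂u = -9(u - 3)(u - 1) = 0 at u ∈ {1, 3}; ∂F/∂v = 30(v - 4)(v - 1)(v + 3)(v + 4) = 0 at v ∈ {-4, -3, 1, 4}.
The Hessian is diagonal: diag(F_uu, F_vv). Second derivatives: F_uu(1)=18, F_uu(3)=-18; F_vv(-4)=-1200, F_vv(-3)=840, F_vv(1)=-1800, F_vv(4)=5040.
Local maxima occur where both diagonal entries negative: (3, -4), (3, 1). Count: 2.

2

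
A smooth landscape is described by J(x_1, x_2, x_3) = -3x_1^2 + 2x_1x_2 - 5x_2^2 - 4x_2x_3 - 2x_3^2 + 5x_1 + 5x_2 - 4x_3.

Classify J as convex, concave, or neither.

J is quadratic, so its Hessian is the constant matrix H = [[-6, 2, 0], [2, -10, -4], [0, -4, -4]].
Leading principal minors: -6, 56, -128.
Signs alternate −, +, − ⇒ H ≺ 0 ⇒ concave.

concave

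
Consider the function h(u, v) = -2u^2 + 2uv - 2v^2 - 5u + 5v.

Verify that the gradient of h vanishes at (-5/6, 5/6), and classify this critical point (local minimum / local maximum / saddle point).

∇h = (-4u + 2v - 5, 2u - 4v + 5); substituting (-5/6, 5/6) gives ∇h = (0, 0), so (-5/6, 5/6) is indeed a critical point.
The Hessian of h is constant: H = [[-4, 2], [2, -4]].
det(H) = (-4)·(-4) − 2² = 12.
det(H) > 0 and tr(H) = -8 < 0, so H is negative definite and the point is a local maximum.

local maximum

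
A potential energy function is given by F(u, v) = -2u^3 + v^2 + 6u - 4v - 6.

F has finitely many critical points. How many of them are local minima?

1

F separates as a function of u plus a function of v, so ∇F=0 decouples.
∂F/∂u = -6(u - 1)(u + 1) = 0 at u ∈ {-1, 1}; ∂F/∂v = 2(v - 2) = 0 at v ∈ {2}.
The Hessian is diagonal: diag(F_uu, F_vv). Second derivatives: F_uu(-1)=12, F_uu(1)=-12; F_vv(2)=2.
Local minima occur where both diagonal entries positive: (-1, 2). Count: 1.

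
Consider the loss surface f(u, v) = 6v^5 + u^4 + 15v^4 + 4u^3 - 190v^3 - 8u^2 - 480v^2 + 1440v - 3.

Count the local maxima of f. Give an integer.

2

f separates as a function of u plus a function of v, so ∇f=0 decouples.
∂f/∂u = 4u(u - 1)(u + 4) = 0 at u ∈ {-4, 0, 1}; ∂f/∂v = 30(v - 4)(v - 1)(v + 3)(v + 4) = 0 at v ∈ {-4, -3, 1, 4}.
The Hessian is diagonal: diag(f_uu, f_vv). Second derivatives: f_uu(-4)=80, f_uu(0)=-16, f_uu(1)=20; f_vv(-4)=-1200, f_vv(-3)=840, f_vv(1)=-1800, f_vv(4)=5040.
Local maxima occur where both diagonal entries negative: (0, -4), (0, 1). Count: 2.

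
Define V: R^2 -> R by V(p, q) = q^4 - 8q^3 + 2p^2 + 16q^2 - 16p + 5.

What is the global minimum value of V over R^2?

-27

V(p,q) separates as A(p) + B(q) + 5, so its minimum is min A + min B + 5.
A'(p) = 4p - 16 vanishes at p ∈ {4}; B'(q) = 4q(q - 4)(q - 2) vanishes at q ∈ {0, 2, 4}.
Local minima of A (where A''>0): A(4)=-32. Local minima of B: B(0)=0, B(4)=0.
So the global minimum of V is A(4) + B(0) + 5 = -32 + 0 + 5 = -27, attained at (4, 0).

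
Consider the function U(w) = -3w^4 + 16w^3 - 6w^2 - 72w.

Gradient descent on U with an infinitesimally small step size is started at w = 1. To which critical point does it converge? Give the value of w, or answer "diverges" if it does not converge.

2

U'(w) = -12(w - 3)(w - 2)(w + 1), so U'(1) = -48.
Gradient descent moves in the -U' direction, i.e. w is increasing.
The nearest critical point in that direction is w = 2, where U'' = 36 > 0 (a local minimum). The iterate converges there.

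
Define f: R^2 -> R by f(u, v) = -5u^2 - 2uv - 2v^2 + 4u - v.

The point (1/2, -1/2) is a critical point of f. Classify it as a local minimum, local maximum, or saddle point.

The Hessian of f is constant: H = [[-10, -2], [-2, -4]].
det(H) = (-10)·(-4) − (-2)² = 36.
det(H) > 0 and tr(H) = -14 < 0, so H is negative definite and the point is a local maximum.

local maximum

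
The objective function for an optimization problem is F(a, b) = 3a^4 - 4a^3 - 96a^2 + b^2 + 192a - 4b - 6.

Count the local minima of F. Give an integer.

F separates as a function of a plus a function of b, so ∇F=0 decouples.
∂F/∂a = 12(a - 4)(a - 1)(a + 4) = 0 at a ∈ {-4, 1, 4}; ∂F/∂b = 2(b - 2) = 0 at b ∈ {2}.
The Hessian is diagonal: diag(F_aa, F_bb). Second derivatives: F_aa(-4)=480, F_aa(1)=-180, F_aa(4)=288; F_bb(2)=2.
Local minima occur where both diagonal entries positive: (-4, 2), (4, 2). Count: 2.

2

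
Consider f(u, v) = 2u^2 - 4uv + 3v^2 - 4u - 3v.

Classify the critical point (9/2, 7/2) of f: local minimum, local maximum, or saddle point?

The Hessian of f is constant: H = [[4, -4], [-4, 6]].
det(H) = 4·6 − (-4)² = 8.
det(H) > 0 and tr(H) = 10 > 0, so H is positive definite and the point is a local minimum.

local minimum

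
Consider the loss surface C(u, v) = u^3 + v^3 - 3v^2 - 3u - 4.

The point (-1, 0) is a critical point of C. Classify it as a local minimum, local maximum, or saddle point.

local maximum

The mixed partial ∂²C/∂u∂v is 0, so the Hessian at any point is diag(C_uu, C_vv) = diag(6u, 6(v - 1)).
At (-1, 0): H = diag(-6, -6).
Both eigenvalues are negative, so H is negative definite: a local maximum.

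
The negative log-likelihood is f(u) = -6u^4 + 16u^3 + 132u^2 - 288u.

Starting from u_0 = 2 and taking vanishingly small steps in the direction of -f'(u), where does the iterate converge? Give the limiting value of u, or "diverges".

1

f'(u) = -24(u - 4)(u - 1)(u + 3), so f'(2) = 240.
Gradient descent moves in the -f' direction, i.e. u is decreasing.
The nearest critical point in that direction is u = 1, where f'' = 288 > 0 (a local minimum). The iterate converges there.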